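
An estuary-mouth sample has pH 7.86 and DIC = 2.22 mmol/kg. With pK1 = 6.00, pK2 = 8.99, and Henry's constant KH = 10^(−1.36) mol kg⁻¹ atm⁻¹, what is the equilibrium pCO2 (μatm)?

pCO2 = 645 μatm

α₀ = 1 / (1 + K1/[H⁺] + K1K2/[H⁺]²) = 1 / (1 + 10^+1.86 + 10^+0.73)
   = 1 / (1 + 72.444 + 5.3703) = 1/78.814 = 0.01269
[CO2*] = α₀ × DIC = 0.01269 × 2.22 = 0.02817 mmol/kg
pCO2 = [CO2*]/KH = 2.817×10^-5 / 4.365×10^-2 = 645 μatm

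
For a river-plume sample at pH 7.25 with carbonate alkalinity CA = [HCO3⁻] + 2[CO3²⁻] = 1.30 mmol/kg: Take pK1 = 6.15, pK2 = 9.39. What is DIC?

DIC = 1.39 mmol/kg

CA = [HCO3⁻] + 2[CO3²⁻] = (α₁ + 2α₂)·DIC
At pH 7.25: [H⁺]/K1 = 10^-1.10 = 0.079433, K2/[H⁺] = 10^-2.14 = 0.0072444
α₁ = 1/(1 + 0.079433 + 0.0072444) = 1/1.0867 = 0.9202; α₂ = α₁·K2/[H⁺] = 0.006667
α₁ + 2α₂ = 0.9336
DIC = CA / (α₁ + 2α₂) = 1.30 / 0.9336 = 1.39 mmol/kg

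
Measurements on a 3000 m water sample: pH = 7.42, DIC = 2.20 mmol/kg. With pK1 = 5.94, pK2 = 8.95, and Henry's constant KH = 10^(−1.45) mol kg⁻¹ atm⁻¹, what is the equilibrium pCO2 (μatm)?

pCO2 = 1930 μatm

α₀ = 1 / (1 + K1/[H⁺] + K1K2/[H⁺]²) = 1 / (1 + 10^+1.48 + 10^-0.05)
   = 1 / (1 + 30.200 + 0.89125) = 1/32.091 = 0.03116
[CO2*] = α₀ × DIC = 0.03116 × 2.20 = 0.06856 mmol/kg
pCO2 = [CO2*]/KH = 6.856×10^-5 / 3.548×10^-2 = 1930 μatm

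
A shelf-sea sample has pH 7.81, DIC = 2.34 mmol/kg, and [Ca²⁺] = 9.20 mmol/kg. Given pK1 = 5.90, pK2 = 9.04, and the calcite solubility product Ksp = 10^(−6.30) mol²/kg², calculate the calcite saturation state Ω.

Ω = 2.36

α₂ = 1 / (1 + [H⁺]/K2 + [H⁺]²/(K1K2)) = 1 / (1 + 10^+1.23 + 10^-0.68)
   = 1 / (1 + 16.982 + 0.20893) = 1/18.191 = 0.05497
[CO3²⁻] = α₂ × DIC = 0.05497 × 2.34 = 0.1286 mmol/kg
Ksp = 10^(−6.30) = 5.012×10^-7
Ω = [Ca²⁺][CO3²⁻]/Ksp = (9.20×10^-3)(1.286×10^-4) / 5.012×10^-7 = 2.36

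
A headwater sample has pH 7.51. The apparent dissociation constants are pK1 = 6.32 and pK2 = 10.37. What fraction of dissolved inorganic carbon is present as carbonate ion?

α₂ = 0.00129

α₂ = 1 / (1 + [H⁺]/K2 + [H⁺]²/(K1K2)) = 1 / (1 + 10^+2.86 + 10^+1.67)
   = 1 / (1 + 724.44 + 46.774) = 1/772.21 = 0.001295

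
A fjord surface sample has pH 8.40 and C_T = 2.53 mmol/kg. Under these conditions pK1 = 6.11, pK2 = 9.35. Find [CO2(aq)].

[CO2*] = 11.6 μmol/kg

α₀ = 1 / (1 + K1/[H⁺] + K1K2/[H⁺]²) = 1 / (1 + 10^+2.29 + 10^+1.34)
   = 1 / (1 + 194.98 + 21.878) = 1/217.86 = 0.004590
[CO2*] = α₀ × DIC = 0.004590 × 2.53 = 0.0116 mmol/kg = 11.6 μmol/kg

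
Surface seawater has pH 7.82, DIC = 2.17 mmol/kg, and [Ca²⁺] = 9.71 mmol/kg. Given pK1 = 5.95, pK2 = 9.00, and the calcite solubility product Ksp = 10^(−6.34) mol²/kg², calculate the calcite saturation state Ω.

Ω = 2.82

α₂ = 1 / (1 + [H⁺]/K2 + [H⁺]²/(K1K2)) = 1 / (1 + 10^+1.18 + 10^-0.69)
   = 1 / (1 + 15.136 + 0.20417) = 1/16.340 = 0.06120
[CO3²⁻] = α₂ × DIC = 0.06120 × 2.17 = 0.1328 mmol/kg
Ksp = 10^(−6.34) = 4.571×10^-7
Ω = [Ca²⁺][CO3²⁻]/Ksp = (9.71×10^-3)(1.328×10^-4) / 4.571×10^-7 = 2.82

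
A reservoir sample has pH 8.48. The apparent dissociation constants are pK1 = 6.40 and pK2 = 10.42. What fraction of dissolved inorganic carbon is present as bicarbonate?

α₁ = 1 / (1 + [H⁺]/K1 + K2/[H⁺]) = 1 / (1 + 10^-2.08 + 10^-1.94)
   = 1 / (1 + 0.0083176 + 0.011482) = 1/1.0198 = 0.9806

α₁ = 0.981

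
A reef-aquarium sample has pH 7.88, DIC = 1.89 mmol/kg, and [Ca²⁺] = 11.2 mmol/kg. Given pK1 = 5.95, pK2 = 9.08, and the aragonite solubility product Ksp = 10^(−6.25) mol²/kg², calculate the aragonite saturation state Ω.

Ω = 2.21

α₂ = 1 / (1 + [H⁺]/K2 + [H⁺]²/(K1K2)) = 1 / (1 + 10^+1.20 + 10^-0.73)
   = 1 / (1 + 15.849 + 0.18621) = 1/17.035 = 0.05870
[CO3²⁻] = α₂ × DIC = 0.05870 × 1.89 = 0.1109 mmol/kg
Ksp = 10^(−6.25) = 5.623×10^-7
Ω = [Ca²⁺][CO3²⁻]/Ksp = (11.2×10^-3)(1.109×10^-4) / 5.623×10^-7 = 2.21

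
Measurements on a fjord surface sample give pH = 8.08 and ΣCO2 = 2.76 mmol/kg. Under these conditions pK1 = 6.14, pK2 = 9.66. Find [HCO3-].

α₁ = 1 / (1 + [H⁺]/K1 + K2/[H⁺]) = 1 / (1 + 10^-1.94 + 10^-1.58)
   = 1 / (1 + 0.011482 + 0.026303) = 1/1.0378 = 0.9636
[HCO3⁻] = α₁ × DIC = 0.9636 × 2.76 = 2.66 mmol/kg

[HCO3⁻] = 2.66 mmol/kg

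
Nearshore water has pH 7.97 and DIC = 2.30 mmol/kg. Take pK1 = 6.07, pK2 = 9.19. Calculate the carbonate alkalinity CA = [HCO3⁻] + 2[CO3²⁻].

CA = 2.40 mmol/kg

CA = [HCO3⁻] + 2[CO3²⁻] = (α₁ + 2α₂)·DIC
At pH 7.97: [H⁺]/K1 = 10^-1.90 = 0.012589, K2/[H⁺] = 10^-1.22 = 0.060256
α₁ = 1/(1 + 0.012589 + 0.060256) = 1/1.0728 = 0.9321; α₂ = α₁·K2/[H⁺] = 0.05616
α₁ + 2α₂ = 1.0444
CA = 1.0444 × 2.30 = 2.40 mmol/kg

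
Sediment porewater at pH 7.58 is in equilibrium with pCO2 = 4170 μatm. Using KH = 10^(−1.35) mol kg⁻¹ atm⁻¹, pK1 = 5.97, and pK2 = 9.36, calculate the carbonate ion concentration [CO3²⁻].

[CO2*] = KH · pCO2 = 10^(−1.35) × 4170×10^-6 = 1.863×10^-4 mol/kg
α₀ = 1/(1 + K1/[H⁺] + K1K2/[H⁺]²) = 1/(1 + 10^+1.61 + 10^-0.17) = 0.02358
DIC = [CO2*]/α₀ = 1.863×10^-4 / 0.02358 = 7.900 mmol/kg
[CO3²⁻] = α₂·DIC; α₂ = 0.01594, so [CO3²⁻] = 0.01594 × 7.900 = 0.126 mmol/kg

[CO3²⁻] = 0.126 mmol/kg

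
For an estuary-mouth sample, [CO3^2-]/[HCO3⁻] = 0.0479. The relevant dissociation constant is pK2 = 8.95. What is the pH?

From K2 = [H⁺][CO3^2-]/[HCO3⁻]:  pH = pK2 + log₁₀([CO3^2-]/[HCO3⁻])
log₁₀(0.0479) = -1.320
pH = 8.95 + (-1.320) = 7.63

pH = 7.63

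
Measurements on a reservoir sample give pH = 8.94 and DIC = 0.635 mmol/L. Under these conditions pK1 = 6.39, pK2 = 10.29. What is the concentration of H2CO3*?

α₀ = 1 / (1 + K1/[H⁺] + K1K2/[H⁺]²) = 1 / (1 + 10^+2.55 + 10^+1.20)
   = 1 / (1 + 354.81 + 15.849) = 1/371.66 = 0.002691
[CO2*] = α₀ × DIC = 0.002691 × 0.635 = 0.00171 mmol/L = 1.71 μmol/L

[CO2*] = 1.71 μmol/L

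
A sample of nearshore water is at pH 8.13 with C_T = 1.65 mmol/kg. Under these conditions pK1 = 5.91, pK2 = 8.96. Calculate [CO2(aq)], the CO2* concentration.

α₀ = 1 / (1 + K1/[H⁺] + K1K2/[H⁺]²) = 1 / (1 + 10^+2.22 + 10^+1.39)
   = 1 / (1 + 165.96 + 24.547) = 1/191.51 = 0.005222
[CO2*] = α₀ × DIC = 0.005222 × 1.65 = 0.00862 mmol/kg = 8.62 μmol/kg

[CO2*] = 8.62 μmol/kg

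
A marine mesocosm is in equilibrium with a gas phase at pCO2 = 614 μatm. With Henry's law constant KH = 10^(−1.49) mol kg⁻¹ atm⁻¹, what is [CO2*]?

KH = 10^(−1.49) = 3.236×10^-2 mol kg⁻¹ atm⁻¹
[CO2*] = KH · pCO2 = 3.236×10^-2 × 614×10^-6 atm = 1.99×10^-5 mol/kg

[CO2*] = 19.9 μmol/kg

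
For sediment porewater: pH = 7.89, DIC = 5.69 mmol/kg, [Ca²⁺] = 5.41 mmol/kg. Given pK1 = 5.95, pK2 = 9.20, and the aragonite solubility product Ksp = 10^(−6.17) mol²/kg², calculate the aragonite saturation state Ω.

Ω = 2.10

α₂ = 1 / (1 + [H⁺]/K2 + [H⁺]²/(K1K2)) = 1 / (1 + 10^+1.31 + 10^-0.63)
   = 1 / (1 + 20.417 + 0.23442) = 1/21.652 = 0.04619
[CO3²⁻] = α₂ × DIC = 0.04619 × 5.69 = 0.2628 mmol/kg
Ksp = 10^(−6.17) = 6.761×10^-7
Ω = [Ca²⁺][CO3²⁻]/Ksp = (5.41×10^-3)(2.628×10^-4) / 6.761×10^-7 = 2.10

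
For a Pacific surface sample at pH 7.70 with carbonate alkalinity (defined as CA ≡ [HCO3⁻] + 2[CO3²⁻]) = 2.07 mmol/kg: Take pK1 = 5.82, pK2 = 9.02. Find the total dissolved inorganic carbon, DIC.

DIC = 2.00 mmol/kg

CA = [HCO3⁻] + 2[CO3²⁻] = (α₁ + 2α₂)·DIC
At pH 7.70: [H⁺]/K1 = 10^-1.88 = 0.013183, K2/[H⁺] = 10^-1.32 = 0.047863
α₁ = 1/(1 + 0.013183 + 0.047863) = 1/1.0610 = 0.9425; α₂ = α₁·K2/[H⁺] = 0.04511
α₁ + 2α₂ = 1.0327
DIC = CA / (α₁ + 2α₂) = 2.07 / 1.0327 = 2.00 mmol/kg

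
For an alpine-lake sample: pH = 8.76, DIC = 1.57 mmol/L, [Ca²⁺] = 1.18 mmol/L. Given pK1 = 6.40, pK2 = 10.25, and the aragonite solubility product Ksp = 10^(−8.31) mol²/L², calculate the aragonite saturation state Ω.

α₂ = 1 / (1 + [H⁺]/K2 + [H⁺]²/(K1K2)) = 1 / (1 + 10^+1.49 + 10^-0.87)
   = 1 / (1 + 30.903 + 0.13490) = 1/32.038 = 0.03121
[CO3²⁻] = α₂ × DIC = 0.03121 × 1.57 = 0.04900 mmol/L
Ksp = 10^(−8.31) = 4.898×10^-9
Ω = [Ca²⁺][CO3²⁻]/Ksp = (1.18×10^-3)(4.900×10^-5) / 4.898×10^-9 = 11.8

Ω = 11.8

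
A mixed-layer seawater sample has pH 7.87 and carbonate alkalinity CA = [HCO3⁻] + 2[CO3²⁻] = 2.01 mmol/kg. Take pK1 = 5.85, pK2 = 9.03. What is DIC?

DIC = 1.90 mmol/kg

CA = [HCO3⁻] + 2[CO3²⁻] = (α₁ + 2α₂)·DIC
At pH 7.87: [H⁺]/K1 = 10^-2.02 = 0.0095499, K2/[H⁺] = 10^-1.16 = 0.069183
α₁ = 1/(1 + 0.0095499 + 0.069183) = 1/1.0787 = 0.9270; α₂ = α₁·K2/[H⁺] = 0.06413
α₁ + 2α₂ = 1.0553
DIC = CA / (α₁ + 2α₂) = 2.01 / 1.0553 = 1.90 mmol/kg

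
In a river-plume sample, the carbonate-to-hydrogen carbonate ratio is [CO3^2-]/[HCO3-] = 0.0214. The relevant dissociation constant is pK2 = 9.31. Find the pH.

From K2 = [H⁺][CO3^2-]/[HCO3-]:  pH = pK2 + log₁₀([CO3^2-]/[HCO3-])
log₁₀(0.0214) = -1.670
pH = 9.31 + (-1.670) = 7.64

pH = 7.64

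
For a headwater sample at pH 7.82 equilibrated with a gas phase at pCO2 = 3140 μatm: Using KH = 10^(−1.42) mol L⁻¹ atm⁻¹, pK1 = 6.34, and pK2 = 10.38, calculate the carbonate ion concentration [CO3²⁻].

[CO2*] = KH · pCO2 = 10^(−1.42) × 3140×10^-6 = 1.194×10^-4 mol/L
α₀ = 1/(1 + K1/[H⁺] + K1K2/[H⁺]²) = 1/(1 + 10^+1.48 + 10^-1.08) = 0.03197
DIC = [CO2*]/α₀ = 1.194×10^-4 / 0.03197 = 3.735 mmol/L
[CO3²⁻] = α₂·DIC; α₂ = 0.002659, so [CO3²⁻] = 0.002659 × 3.735 = 0.00993 mmol/L = 9.93 μmol/L

[CO3²⁻] = 9.93 μmol/L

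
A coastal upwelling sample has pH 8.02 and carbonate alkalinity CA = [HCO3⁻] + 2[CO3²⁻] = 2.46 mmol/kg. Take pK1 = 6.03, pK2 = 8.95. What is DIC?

DIC = 2.25 mmol/kg

CA = [HCO3⁻] + 2[CO3²⁻] = (α₁ + 2α₂)·DIC
At pH 8.02: [H⁺]/K1 = 10^-1.99 = 0.010233, K2/[H⁺] = 10^-0.93 = 0.11749
α₁ = 1/(1 + 0.010233 + 0.11749) = 1/1.1277 = 0.8867; α₂ = α₁·K2/[H⁺] = 0.1042
α₁ + 2α₂ = 1.0951
DIC = CA / (α₁ + 2α₂) = 2.46 / 1.0951 = 2.25 mmol/kg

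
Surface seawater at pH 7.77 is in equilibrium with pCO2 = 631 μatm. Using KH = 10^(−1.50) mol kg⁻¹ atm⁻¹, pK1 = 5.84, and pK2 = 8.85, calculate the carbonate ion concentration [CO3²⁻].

[CO2*] = KH · pCO2 = 10^(−1.50) × 631×10^-6 = 1.995×10^-5 mol/kg
α₀ = 1/(1 + K1/[H⁺] + K1K2/[H⁺]²) = 1/(1 + 10^+1.93 + 10^+0.85) = 0.01073
DIC = [CO2*]/α₀ = 1.995×10^-5 / 0.01073 = 1.860 mmol/kg
[CO3²⁻] = α₂·DIC; α₂ = 0.07597, so [CO3²⁻] = 0.07597 × 1.860 = 0.141 mmol/kg

[CO3²⁻] = 0.141 mmol/kg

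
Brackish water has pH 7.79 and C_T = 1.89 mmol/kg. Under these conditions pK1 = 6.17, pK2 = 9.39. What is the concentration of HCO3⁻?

α₁ = 1 / (1 + [H⁺]/K1 + K2/[H⁺]) = 1 / (1 + 10^-1.62 + 10^-1.60)
   = 1 / (1 + 0.023988 + 0.025119) = 1/1.0491 = 0.9532
[HCO3⁻] = α₁ × DIC = 0.9532 × 1.89 = 1.80 mmol/kg

[HCO3⁻] = 1.80 mmol/kg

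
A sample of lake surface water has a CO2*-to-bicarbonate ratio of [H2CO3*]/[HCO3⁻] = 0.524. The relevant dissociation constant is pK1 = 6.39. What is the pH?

pH = 6.67

From K1 = [H⁺][HCO3⁻]/[H2CO3*]:  pH = pK1 − log₁₀([H2CO3*]/[HCO3⁻])
log₁₀(0.524) = -0.281
pH = 6.39 − (-0.281) = 6.67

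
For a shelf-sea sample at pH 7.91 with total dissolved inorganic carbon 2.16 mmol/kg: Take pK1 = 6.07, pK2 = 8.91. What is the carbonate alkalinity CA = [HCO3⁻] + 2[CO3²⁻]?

CA = 2.33 mmol/kg

CA = [HCO3⁻] + 2[CO3²⁻] = (α₁ + 2α₂)·DIC
At pH 7.91: [H⁺]/K1 = 10^-1.84 = 0.014454, K2/[H⁺] = 10^-1.00 = 0.10000
α₁ = 1/(1 + 0.014454 + 0.10000) = 1/1.1145 = 0.8973; α₂ = α₁·K2/[H⁺] = 0.08973
α₁ + 2α₂ = 1.0768
CA = 1.0768 × 2.16 = 2.33 mmol/kg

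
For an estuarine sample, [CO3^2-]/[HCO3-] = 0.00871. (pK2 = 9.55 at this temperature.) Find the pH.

pH = 7.49

From K2 = [H⁺][CO3^2-]/[HCO3-]:  pH = pK2 + log₁₀([CO3^2-]/[HCO3-])
log₁₀(0.00871) = -2.060
pH = 9.55 + (-2.060) = 7.49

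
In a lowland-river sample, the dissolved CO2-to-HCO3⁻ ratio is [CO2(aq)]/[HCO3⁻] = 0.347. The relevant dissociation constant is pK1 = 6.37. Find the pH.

pH = 6.83

From K1 = [H⁺][HCO3⁻]/[CO2(aq)]:  pH = pK1 − log₁₀([CO2(aq)]/[HCO3⁻])
log₁₀(0.347) = -0.460
pH = 6.37 − (-0.460) = 6.83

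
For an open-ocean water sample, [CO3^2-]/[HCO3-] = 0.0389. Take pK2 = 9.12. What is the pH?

From K2 = [H⁺][CO3^2-]/[HCO3-]:  pH = pK2 + log₁₀([CO3^2-]/[HCO3-])
log₁₀(0.0389) = -1.410
pH = 9.12 + (-1.410) = 7.71

pH = 7.71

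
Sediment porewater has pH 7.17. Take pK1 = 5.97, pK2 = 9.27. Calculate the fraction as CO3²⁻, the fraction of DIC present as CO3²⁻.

α₂ = 1 / (1 + [H⁺]/K2 + [H⁺]²/(K1K2)) = 1 / (1 + 10^+2.10 + 10^+0.90)
   = 1 / (1 + 125.89 + 7.9433) = 1/134.84 = 0.007416

α₂ = 0.00742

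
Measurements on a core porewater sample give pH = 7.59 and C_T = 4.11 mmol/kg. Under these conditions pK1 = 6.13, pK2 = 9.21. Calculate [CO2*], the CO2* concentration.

[CO2*] = 0.135 mmol/kg

α₀ = 1 / (1 + K1/[H⁺] + K1K2/[H⁺]²) = 1 / (1 + 10^+1.46 + 10^-0.16)
   = 1 / (1 + 28.840 + 0.69183) = 1/30.532 = 0.03275
[CO2*] = α₀ × DIC = 0.03275 × 4.11 = 0.135 mmol/kg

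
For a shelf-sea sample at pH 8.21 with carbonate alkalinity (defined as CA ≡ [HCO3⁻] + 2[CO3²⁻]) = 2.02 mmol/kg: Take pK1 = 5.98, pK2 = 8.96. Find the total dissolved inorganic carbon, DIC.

CA = [HCO3⁻] + 2[CO3²⁻] = (α₁ + 2α₂)·DIC
At pH 8.21: [H⁺]/K1 = 10^-2.23 = 0.0058884, K2/[H⁺] = 10^-0.75 = 0.17783
α₁ = 1/(1 + 0.0058884 + 0.17783) = 1/1.1837 = 0.8448; α₂ = α₁·K2/[H⁺] = 0.1502
α₁ + 2α₂ = 1.1453
DIC = CA / (α₁ + 2α₂) = 2.02 / 1.1453 = 1.76 mmol/kg

DIC = 1.76 mmol/kg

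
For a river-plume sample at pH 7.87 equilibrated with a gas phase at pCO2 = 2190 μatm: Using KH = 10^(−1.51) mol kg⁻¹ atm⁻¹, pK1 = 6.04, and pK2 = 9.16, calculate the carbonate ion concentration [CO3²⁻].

[CO3²⁻] = 0.235 mmol/kg

[CO2*] = KH · pCO2 = 10^(−1.51) × 2190×10^-6 = 6.768×10^-5 mol/kg
α₀ = 1/(1 + K1/[H⁺] + K1K2/[H⁺]²) = 1/(1 + 10^+1.83 + 10^+0.54) = 0.01387
DIC = [CO2*]/α₀ = 6.768×10^-5 / 0.01387 = 4.878 mmol/kg
[CO3²⁻] = α₂·DIC; α₂ = 0.04811, so [CO3²⁻] = 0.04811 × 4.878 = 0.235 mmol/kg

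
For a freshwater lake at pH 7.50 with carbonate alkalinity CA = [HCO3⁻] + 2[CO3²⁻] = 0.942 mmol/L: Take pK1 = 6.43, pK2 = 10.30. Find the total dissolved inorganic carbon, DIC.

DIC = 1.02 mmol/L

CA = [HCO3⁻] + 2[CO3²⁻] = (α₁ + 2α₂)·DIC
At pH 7.50: [H⁺]/K1 = 10^-1.07 = 0.085114, K2/[H⁺] = 10^-2.80 = 0.0015849
α₁ = 1/(1 + 0.085114 + 0.0015849) = 1/1.0867 = 0.9202; α₂ = α₁·K2/[H⁺] = 0.001458
α₁ + 2α₂ = 0.9231
DIC = CA / (α₁ + 2α₂) = 0.942 / 0.9231 = 1.02 mmol/L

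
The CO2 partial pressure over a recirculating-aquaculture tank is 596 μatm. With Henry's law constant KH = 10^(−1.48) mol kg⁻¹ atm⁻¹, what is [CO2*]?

[CO2*] = 19.7 μmol/kg

KH = 10^(−1.48) = 3.311×10^-2 mol kg⁻¹ atm⁻¹
[CO2*] = KH · pCO2 = 3.311×10^-2 × 596×10^-6 atm = 1.97×10^-5 mol/kg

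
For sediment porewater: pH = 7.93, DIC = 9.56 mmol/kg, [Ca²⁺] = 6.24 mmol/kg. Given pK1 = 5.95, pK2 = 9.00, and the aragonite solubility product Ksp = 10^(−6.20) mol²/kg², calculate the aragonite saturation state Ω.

Ω = 7.35

α₂ = 1 / (1 + [H⁺]/K2 + [H⁺]²/(K1K2)) = 1 / (1 + 10^+1.07 + 10^-0.91)
   = 1 / (1 + 11.749 + 0.12303) = 1/12.872 = 0.07769
[CO3²⁻] = α₂ × DIC = 0.07769 × 9.56 = 0.7427 mmol/kg
Ksp = 10^(−6.20) = 6.310×10^-7
Ω = [Ca²⁺][CO3²⁻]/Ksp = (6.24×10^-3)(7.427×10^-4) / 6.310×10^-7 = 7.35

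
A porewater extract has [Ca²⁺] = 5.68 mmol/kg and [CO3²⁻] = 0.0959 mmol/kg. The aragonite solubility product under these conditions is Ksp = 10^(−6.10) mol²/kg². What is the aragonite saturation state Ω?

Ksp = 10^(−6.10) = 7.943×10^-7
Ω = [Ca²⁺][CO3²⁻]/Ksp = (5.68×10^-3)(0.0959×10^-3) / 7.943×10^-7 = 0.686

Ω = 0.686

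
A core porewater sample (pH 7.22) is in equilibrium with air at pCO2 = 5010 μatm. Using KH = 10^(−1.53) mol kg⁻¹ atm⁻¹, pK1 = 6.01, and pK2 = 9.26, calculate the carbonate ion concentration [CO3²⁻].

[CO2*] = KH · pCO2 = 10^(−1.53) × 5010×10^-6 = 1.479×10^-4 mol/kg
α₀ = 1/(1 + K1/[H⁺] + K1K2/[H⁺]²) = 1/(1 + 10^+1.21 + 10^-0.83) = 0.05758
DIC = [CO2*]/α₀ = 1.479×10^-4 / 0.05758 = 2.568 mmol/kg
[CO3²⁻] = α₂·DIC; α₂ = 0.008517, so [CO3²⁻] = 0.008517 × 2.568 = 0.0219 mmol/kg

[CO3²⁻] = 0.0219 mmol/kg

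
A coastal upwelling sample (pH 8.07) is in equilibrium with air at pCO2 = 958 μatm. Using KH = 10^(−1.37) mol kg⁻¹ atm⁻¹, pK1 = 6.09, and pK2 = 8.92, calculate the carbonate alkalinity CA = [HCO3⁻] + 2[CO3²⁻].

CA = 5.01 mmol/kg

[CO2*] = KH · pCO2 = 10^(−1.37) × 958×10^-6 = 4.087×10^-5 mol/kg
α₀ = 1/(1 + K1/[H⁺] + K1K2/[H⁺]²) = 1/(1 + 10^+1.98 + 10^+1.13) = 0.009092
DIC = [CO2*]/α₀ = 4.087×10^-5 / 0.009092 = 4.495 mmol/kg
CA = (α₁ + 2α₂)·DIC = (0.8683 + 2×0.1226) × 4.495 = 5.01 mmol/kg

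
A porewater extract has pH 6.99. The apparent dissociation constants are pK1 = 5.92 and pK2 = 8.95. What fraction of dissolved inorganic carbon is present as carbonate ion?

α₂ = 1 / (1 + [H⁺]/K2 + [H⁺]²/(K1K2)) = 1 / (1 + 10^+1.96 + 10^+0.89)
   = 1 / (1 + 91.201 + 7.7625) = 1/99.964 = 0.01000

α₂ = 0.0100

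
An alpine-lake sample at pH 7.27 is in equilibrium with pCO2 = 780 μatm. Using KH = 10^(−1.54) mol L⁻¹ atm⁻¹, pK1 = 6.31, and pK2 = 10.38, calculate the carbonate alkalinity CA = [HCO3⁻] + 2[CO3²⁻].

CA = 0.205 mmol/L

[CO2*] = KH · pCO2 = 10^(−1.54) × 780×10^-6 = 2.250×10^-5 mol/L
α₀ = 1/(1 + K1/[H⁺] + K1K2/[H⁺]²) = 1/(1 + 10^+0.96 + 10^-2.15) = 0.09874
DIC = [CO2*]/α₀ = 2.250×10^-5 / 0.09874 = 0.2278 mmol/L
CA = (α₁ + 2α₂)·DIC = (0.9006 + 2×0.0006991) × 0.2278 = 0.205 mmol/L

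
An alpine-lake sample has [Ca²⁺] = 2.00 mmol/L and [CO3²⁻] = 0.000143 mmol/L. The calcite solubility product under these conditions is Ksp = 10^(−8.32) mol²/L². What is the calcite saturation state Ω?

Ksp = 10^(−8.32) = 4.786×10^-9
Ω = [Ca²⁺][CO3²⁻]/Ksp = (2.00×10^-3)(0.000143×10^-3) / 4.786×10^-9 = 0.0598

Ω = 0.0598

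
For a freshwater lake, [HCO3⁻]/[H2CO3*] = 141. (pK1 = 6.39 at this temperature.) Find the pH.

From K1 = [H⁺][HCO3⁻]/[H2CO3*]:  pH = pK1 + log₁₀([HCO3⁻]/[H2CO3*])
log₁₀(141) = +2.149
pH = 6.39 + (+2.149) = 8.54

pH = 8.54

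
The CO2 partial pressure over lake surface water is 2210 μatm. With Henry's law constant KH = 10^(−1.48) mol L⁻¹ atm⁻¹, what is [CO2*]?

[CO2*] = 73.2 μmol/L

KH = 10^(−1.48) = 3.311×10^-2 mol L⁻¹ atm⁻¹
[CO2*] = KH · pCO2 = 3.311×10^-2 × 2210×10^-6 atm = 7.32×10^-5 mol/L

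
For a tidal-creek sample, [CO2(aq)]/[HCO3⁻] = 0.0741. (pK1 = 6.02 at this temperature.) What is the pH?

From K1 = [H⁺][HCO3⁻]/[CO2(aq)]:  pH = pK1 − log₁₀([CO2(aq)]/[HCO3⁻])
log₁₀(0.0741) = -1.130
pH = 6.02 − (-1.130) = 7.15

pH = 7.15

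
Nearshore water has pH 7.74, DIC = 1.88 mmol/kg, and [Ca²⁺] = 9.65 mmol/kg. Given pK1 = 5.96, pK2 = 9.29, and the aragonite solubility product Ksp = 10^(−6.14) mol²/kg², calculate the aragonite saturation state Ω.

α₂ = 1 / (1 + [H⁺]/K2 + [H⁺]²/(K1K2)) = 1 / (1 + 10^+1.55 + 10^-0.23)
   = 1 / (1 + 35.481 + 0.58884) = 1/37.070 = 0.02698
[CO3²⁻] = α₂ × DIC = 0.02698 × 1.88 = 0.05071 mmol/kg
Ksp = 10^(−6.14) = 7.244×10^-7
Ω = [Ca²⁺][CO3²⁻]/Ksp = (9.65×10^-3)(5.071×10^-5) / 7.244×10^-7 = 0.676

Ω = 0.676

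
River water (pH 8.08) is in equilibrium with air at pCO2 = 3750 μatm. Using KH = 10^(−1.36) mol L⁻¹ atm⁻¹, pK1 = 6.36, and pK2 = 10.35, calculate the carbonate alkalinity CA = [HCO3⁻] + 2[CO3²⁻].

CA = 8.68 mmol/L

[CO2*] = KH · pCO2 = 10^(−1.36) × 3750×10^-6 = 1.637×10^-4 mol/L
α₀ = 1/(1 + K1/[H⁺] + K1K2/[H⁺]²) = 1/(1 + 10^+1.72 + 10^-0.55) = 0.01860
DIC = [CO2*]/α₀ = 1.637×10^-4 / 0.01860 = 8.801 mmol/L
CA = (α₁ + 2α₂)·DIC = (0.9762 + 2×0.005242) × 8.801 = 8.68 mmol/L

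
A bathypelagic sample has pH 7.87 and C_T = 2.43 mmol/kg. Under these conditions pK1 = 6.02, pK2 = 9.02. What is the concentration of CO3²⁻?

α₂ = 1 / (1 + [H⁺]/K2 + [H⁺]²/(K1K2)) = 1 / (1 + 10^+1.15 + 10^-0.70)
   = 1 / (1 + 14.125 + 0.19953) = 1/15.325 = 0.06525
[CO3²⁻] = α₂ × DIC = 0.06525 × 2.43 = 0.159 mmol/kg

[CO3²⁻] = 0.159 mmol/kg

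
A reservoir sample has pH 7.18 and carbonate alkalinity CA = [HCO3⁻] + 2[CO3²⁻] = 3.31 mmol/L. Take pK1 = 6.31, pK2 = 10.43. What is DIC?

CA = [HCO3⁻] + 2[CO3²⁻] = (α₁ + 2α₂)·DIC
At pH 7.18: [H⁺]/K1 = 10^-0.87 = 0.13490, K2/[H⁺] = 10^-3.25 = 0.00056234
α₁ = 1/(1 + 0.13490 + 0.00056234) = 1/1.1355 = 0.8807; α₂ = α₁·K2/[H⁺] = 0.0004953
α₁ + 2α₂ = 0.8817
DIC = CA / (α₁ + 2α₂) = 3.31 / 0.8817 = 3.75 mmol/L

DIC = 3.75 mmol/L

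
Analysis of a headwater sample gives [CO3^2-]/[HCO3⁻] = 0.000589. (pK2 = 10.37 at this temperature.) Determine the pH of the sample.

pH = 7.14

From K2 = [H⁺][CO3^2-]/[HCO3⁻]:  pH = pK2 + log₁₀([CO3^2-]/[HCO3⁻])
log₁₀(0.000589) = -3.230
pH = 10.37 + (-3.230) = 7.14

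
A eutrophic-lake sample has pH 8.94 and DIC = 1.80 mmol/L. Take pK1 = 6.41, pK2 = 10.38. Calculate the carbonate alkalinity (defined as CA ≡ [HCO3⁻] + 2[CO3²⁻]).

CA = [HCO3⁻] + 2[CO3²⁻] = (α₁ + 2α₂)·DIC
At pH 8.94: [H⁺]/K1 = 10^-2.53 = 0.0029512, K2/[H⁺] = 10^-1.44 = 0.036308
α₁ = 1/(1 + 0.0029512 + 0.036308) = 1/1.0393 = 0.9622; α₂ = α₁·K2/[H⁺] = 0.03494
α₁ + 2α₂ = 1.0321
CA = 1.0321 × 1.80 = 1.86 mmol/L

CA = 1.86 mmol/L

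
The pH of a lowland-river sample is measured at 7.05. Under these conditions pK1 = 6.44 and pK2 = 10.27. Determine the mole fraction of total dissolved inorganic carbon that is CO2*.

α₀ = 0.197

α₀ = 1 / (1 + K1/[H⁺] + K1K2/[H⁺]²) = 1 / (1 + 10^+0.61 + 10^-2.61)
   = 1 / (1 + 4.0738 + 0.0024547) = 1/5.0763 = 0.1970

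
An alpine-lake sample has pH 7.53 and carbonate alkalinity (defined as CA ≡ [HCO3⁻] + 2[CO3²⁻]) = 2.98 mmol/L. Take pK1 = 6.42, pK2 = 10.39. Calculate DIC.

CA = [HCO3⁻] + 2[CO3²⁻] = (α₁ + 2α₂)·DIC
At pH 7.53: [H⁺]/K1 = 10^-1.11 = 0.077625, K2/[H⁺] = 10^-2.86 = 0.0013804
α₁ = 1/(1 + 0.077625 + 0.0013804) = 1/1.0790 = 0.9268; α₂ = α₁·K2/[H⁺] = 0.001279
α₁ + 2α₂ = 0.9293
DIC = CA / (α₁ + 2α₂) = 2.98 / 0.9293 = 3.21 mmol/L

DIC = 3.21 mmol/L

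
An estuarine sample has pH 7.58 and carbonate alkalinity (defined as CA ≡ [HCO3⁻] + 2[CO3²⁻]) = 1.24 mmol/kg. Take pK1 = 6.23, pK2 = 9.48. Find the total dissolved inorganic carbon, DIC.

DIC = 1.28 mmol/kg

CA = [HCO3⁻] + 2[CO3²⁻] = (α₁ + 2α₂)·DIC
At pH 7.58: [H⁺]/K1 = 10^-1.35 = 0.044668, K2/[H⁺] = 10^-1.90 = 0.012589
α₁ = 1/(1 + 0.044668 + 0.012589) = 1/1.0573 = 0.9458; α₂ = α₁·K2/[H⁺] = 0.01191
α₁ + 2α₂ = 0.9697
DIC = CA / (α₁ + 2α₂) = 1.24 / 0.9697 = 1.28 mmol/kg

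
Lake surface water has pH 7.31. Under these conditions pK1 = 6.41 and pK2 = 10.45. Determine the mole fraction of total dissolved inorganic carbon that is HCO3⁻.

α₁ = 1 / (1 + [H⁺]/K1 + K2/[H⁺]) = 1 / (1 + 10^-0.90 + 10^-3.14)
   = 1 / (1 + 0.12589 + 0.00072444) = 1/1.1266 = 0.8876

α₁ = 0.888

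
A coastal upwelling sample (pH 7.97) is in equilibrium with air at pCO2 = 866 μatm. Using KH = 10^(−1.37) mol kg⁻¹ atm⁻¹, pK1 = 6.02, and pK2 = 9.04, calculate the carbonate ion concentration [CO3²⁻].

[CO3²⁻] = 0.280 mmol/kg

[CO2*] = KH · pCO2 = 10^(−1.37) × 866×10^-6 = 3.694×10^-5 mol/kg
α₀ = 1/(1 + K1/[H⁺] + K1K2/[H⁺]²) = 1/(1 + 10^+1.95 + 10^+0.88) = 0.01023
DIC = [CO2*]/α₀ = 3.694×10^-5 / 0.01023 = 3.610 mmol/kg
[CO3²⁻] = α₂·DIC; α₂ = 0.07763, so [CO3²⁻] = 0.07763 × 3.610 = 0.280 mmol/kg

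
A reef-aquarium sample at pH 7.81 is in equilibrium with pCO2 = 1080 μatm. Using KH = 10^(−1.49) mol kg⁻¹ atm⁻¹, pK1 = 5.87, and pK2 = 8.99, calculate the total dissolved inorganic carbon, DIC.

DIC = 3.28 mmol/kg

[CO2*] = KH · pCO2 = 10^(−1.49) × 1080×10^-6 = 3.495×10^-5 mol/kg
α₀ = 1/(1 + K1/[H⁺] + K1K2/[H⁺]²) = 1/(1 + 10^+1.94 + 10^+0.76) = 0.01066
DIC = [CO2*]/α₀ = 3.495×10^-5 / 0.01066 = 3.28 mmol/kg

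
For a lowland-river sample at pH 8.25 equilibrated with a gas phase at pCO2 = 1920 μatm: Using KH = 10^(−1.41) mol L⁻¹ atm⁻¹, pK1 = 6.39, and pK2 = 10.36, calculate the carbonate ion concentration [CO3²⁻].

[CO2*] = KH · pCO2 = 10^(−1.41) × 1920×10^-6 = 7.470×10^-5 mol/L
α₀ = 1/(1 + K1/[H⁺] + K1K2/[H⁺]²) = 1/(1 + 10^+1.86 + 10^-0.25) = 0.01351
DIC = [CO2*]/α₀ = 7.470×10^-5 / 0.01351 = 5.528 mmol/L
[CO3²⁻] = α₂·DIC; α₂ = 0.007599, so [CO3²⁻] = 0.007599 × 5.528 = 0.0420 mmol/L

[CO3²⁻] = 0.0420 mmol/L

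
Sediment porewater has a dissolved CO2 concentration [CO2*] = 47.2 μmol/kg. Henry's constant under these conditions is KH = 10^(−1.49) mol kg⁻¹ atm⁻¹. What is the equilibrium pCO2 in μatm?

KH = 10^(−1.49) = 3.236×10^-2 mol kg⁻¹ atm⁻¹
pCO2 = [CO2*]/KH = 47.2×10^-6 / 3.236×10^-2 = 1.46×10^-3 atm = 1460 μatm

pCO2 = 1460 μatm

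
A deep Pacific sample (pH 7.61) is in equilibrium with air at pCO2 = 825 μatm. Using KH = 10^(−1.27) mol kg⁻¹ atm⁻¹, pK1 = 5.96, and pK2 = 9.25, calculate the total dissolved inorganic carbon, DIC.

[CO2*] = KH · pCO2 = 10^(−1.27) × 825×10^-6 = 4.431×10^-5 mol/kg
α₀ = 1/(1 + K1/[H⁺] + K1K2/[H⁺]²) = 1/(1 + 10^+1.65 + 10^+0.01) = 0.02142
DIC = [CO2*]/α₀ = 4.431×10^-5 / 0.02142 = 2.07 mmol/kg

DIC = 2.07 mmol/kg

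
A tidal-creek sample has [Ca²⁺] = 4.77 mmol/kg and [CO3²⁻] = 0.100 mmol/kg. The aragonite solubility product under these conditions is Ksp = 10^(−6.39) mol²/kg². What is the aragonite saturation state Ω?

Ksp = 10^(−6.39) = 4.074×10^-7
Ω = [Ca²⁺][CO3²⁻]/Ksp = (4.77×10^-3)(0.100×10^-3) / 4.074×10^-7 = 1.17

Ω = 1.17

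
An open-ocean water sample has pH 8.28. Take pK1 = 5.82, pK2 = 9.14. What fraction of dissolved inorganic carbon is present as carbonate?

α₂ = 1 / (1 + [H⁺]/K2 + [H⁺]²/(K1K2)) = 1 / (1 + 10^+0.86 + 10^-1.60)
   = 1 / (1 + 7.2444 + 0.025119) = 1/8.2695 = 0.1209

α₂ = 0.121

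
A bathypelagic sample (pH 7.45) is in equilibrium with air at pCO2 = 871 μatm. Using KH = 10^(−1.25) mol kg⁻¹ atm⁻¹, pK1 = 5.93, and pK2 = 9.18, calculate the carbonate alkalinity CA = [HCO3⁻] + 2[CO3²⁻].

CA = 1.68 mmol/kg

[CO2*] = KH · pCO2 = 10^(−1.25) × 871×10^-6 = 4.898×10^-5 mol/kg
α₀ = 1/(1 + K1/[H⁺] + K1K2/[H⁺]²) = 1/(1 + 10^+1.52 + 10^-0.21) = 0.02879
DIC = [CO2*]/α₀ = 4.898×10^-5 / 0.02879 = 1.701 mmol/kg
CA = (α₁ + 2α₂)·DIC = (0.9535 + 2×0.01775) × 1.701 = 1.68 mmol/kg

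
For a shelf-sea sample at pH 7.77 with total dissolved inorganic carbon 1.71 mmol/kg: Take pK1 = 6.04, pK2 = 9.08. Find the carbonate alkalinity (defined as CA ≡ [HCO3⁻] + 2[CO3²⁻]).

CA = [HCO3⁻] + 2[CO3²⁻] = (α₁ + 2α₂)·DIC
At pH 7.77: [H⁺]/K1 = 10^-1.73 = 0.018621, K2/[H⁺] = 10^-1.31 = 0.048978
α₁ = 1/(1 + 0.018621 + 0.048978) = 1/1.0676 = 0.9367; α₂ = α₁·K2/[H⁺] = 0.04588
α₁ + 2α₂ = 1.0284
CA = 1.0284 × 1.71 = 1.76 mmol/kg

CA = 1.76 mmol/kg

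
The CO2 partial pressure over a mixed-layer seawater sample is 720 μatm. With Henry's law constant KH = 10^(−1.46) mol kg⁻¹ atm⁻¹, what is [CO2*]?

[CO2*] = 25.0 μmol/kg

KH = 10^(−1.46) = 3.467×10^-2 mol kg⁻¹ atm⁻¹
[CO2*] = KH · pCO2 = 3.467×10^-2 × 720×10^-6 atm = 2.50×10^-5 mol/kg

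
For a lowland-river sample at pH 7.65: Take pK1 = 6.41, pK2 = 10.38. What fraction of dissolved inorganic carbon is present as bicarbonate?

α₁ = 1 / (1 + [H⁺]/K1 + K2/[H⁺]) = 1 / (1 + 10^-1.24 + 10^-2.73)
   = 1 / (1 + 0.057544 + 0.0018621) = 1/1.0594 = 0.9439

α₁ = 0.944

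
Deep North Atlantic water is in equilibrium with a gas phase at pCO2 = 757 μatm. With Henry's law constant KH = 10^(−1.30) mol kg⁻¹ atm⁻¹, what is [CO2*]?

[CO2*] = 37.9 μmol/kg

KH = 10^(−1.30) = 5.012×10^-2 mol kg⁻¹ atm⁻¹
[CO2*] = KH · pCO2 = 5.012×10^-2 × 757×10^-6 atm = 3.79×10^-5 mol/kg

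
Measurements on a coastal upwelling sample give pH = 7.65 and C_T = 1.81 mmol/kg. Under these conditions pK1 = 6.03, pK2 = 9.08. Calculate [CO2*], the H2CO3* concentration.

α₀ = 1 / (1 + K1/[H⁺] + K1K2/[H⁺]²) = 1 / (1 + 10^+1.62 + 10^+0.19)
   = 1 / (1 + 41.687 + 1.5488) = 1/44.236 = 0.02261
[CO2*] = α₀ × DIC = 0.02261 × 1.81 = 0.0409 mmol/kg

[CO2*] = 0.0409 mmol/kg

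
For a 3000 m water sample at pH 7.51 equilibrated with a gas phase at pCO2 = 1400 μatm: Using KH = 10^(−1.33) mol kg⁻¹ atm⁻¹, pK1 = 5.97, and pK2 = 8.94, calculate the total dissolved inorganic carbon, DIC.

DIC = 2.42 mmol/kg

[CO2*] = KH · pCO2 = 10^(−1.33) × 1400×10^-6 = 6.548×10^-5 mol/kg
α₀ = 1/(1 + K1/[H⁺] + K1K2/[H⁺]²) = 1/(1 + 10^+1.54 + 10^+0.11) = 0.02705
DIC = [CO2*]/α₀ = 6.548×10^-5 / 0.02705 = 2.42 mmol/kg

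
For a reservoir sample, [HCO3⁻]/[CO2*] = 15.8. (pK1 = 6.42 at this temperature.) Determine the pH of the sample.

From K1 = [H⁺][HCO3⁻]/[CO2*]:  pH = pK1 + log₁₀([HCO3⁻]/[CO2*])
log₁₀(15.8) = +1.199
pH = 6.42 + (+1.199) = 7.62

pH = 7.62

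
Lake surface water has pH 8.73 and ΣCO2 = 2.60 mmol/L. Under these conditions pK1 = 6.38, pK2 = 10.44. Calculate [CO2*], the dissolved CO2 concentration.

α₀ = 1 / (1 + K1/[H⁺] + K1K2/[H⁺]²) = 1 / (1 + 10^+2.35 + 10^+0.64)
   = 1 / (1 + 223.87 + 4.3652) = 1/229.24 = 0.004362
[CO2*] = α₀ × DIC = 0.004362 × 2.60 = 0.0113 mmol/L = 11.3 μmol/L

[CO2*] = 11.3 μmol/L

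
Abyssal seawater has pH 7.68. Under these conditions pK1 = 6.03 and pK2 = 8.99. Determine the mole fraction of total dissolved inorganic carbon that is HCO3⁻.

α₁ = 0.933

α₁ = 1 / (1 + [H⁺]/K1 + K2/[H⁺]) = 1 / (1 + 10^-1.65 + 10^-1.31)
   = 1 / (1 + 0.022387 + 0.048978) = 1/1.0714 = 0.9334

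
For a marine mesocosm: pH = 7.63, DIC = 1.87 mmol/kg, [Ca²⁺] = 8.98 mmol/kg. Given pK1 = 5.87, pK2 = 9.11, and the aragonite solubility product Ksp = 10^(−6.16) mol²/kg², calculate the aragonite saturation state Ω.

Ω = 0.765

α₂ = 1 / (1 + [H⁺]/K2 + [H⁺]²/(K1K2)) = 1 / (1 + 10^+1.48 + 10^-0.28)
   = 1 / (1 + 30.200 + 0.52481) = 1/31.724 = 0.03152
[CO3²⁻] = α₂ × DIC = 0.03152 × 1.87 = 0.05895 mmol/kg
Ksp = 10^(−6.16) = 6.918×10^-7
Ω = [Ca²⁺][CO3²⁻]/Ksp = (8.98×10^-3)(5.895×10^-5) / 6.918×10^-7 = 0.765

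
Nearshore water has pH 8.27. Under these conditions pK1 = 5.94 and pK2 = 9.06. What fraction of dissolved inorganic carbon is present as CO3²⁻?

α₂ = 0.139

α₂ = 1 / (1 + [H⁺]/K2 + [H⁺]²/(K1K2)) = 1 / (1 + 10^+0.79 + 10^-1.54)
   = 1 / (1 + 6.1660 + 0.028840) = 1/7.1948 = 0.1390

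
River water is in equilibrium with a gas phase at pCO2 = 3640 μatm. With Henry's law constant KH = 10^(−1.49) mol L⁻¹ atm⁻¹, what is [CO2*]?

KH = 10^(−1.49) = 3.236×10^-2 mol L⁻¹ atm⁻¹
[CO2*] = KH · pCO2 = 3.236×10^-2 × 3640×10^-6 atm = 1.18×10^-4 mol/L

[CO2*] = 118 μmol/L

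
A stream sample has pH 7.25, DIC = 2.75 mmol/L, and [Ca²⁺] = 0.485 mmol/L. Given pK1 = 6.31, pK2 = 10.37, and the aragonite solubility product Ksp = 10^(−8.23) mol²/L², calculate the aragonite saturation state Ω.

α₂ = 1 / (1 + [H⁺]/K2 + [H⁺]²/(K1K2)) = 1 / (1 + 10^+3.12 + 10^+2.18)
   = 1 / (1 + 1318.3 + 151.36) = 1/1470.6 = 0.0006800
[CO3²⁻] = α₂ × DIC = 0.0006800 × 2.75 = 0.001870 mmol/L = 1.870 μmol/L
Ksp = 10^(−8.23) = 5.888×10^-9
Ω = [Ca²⁺][CO3²⁻]/Ksp = (0.485×10^-3)(1.870×10^-6) / 5.888×10^-9 = 0.154

Ω = 0.154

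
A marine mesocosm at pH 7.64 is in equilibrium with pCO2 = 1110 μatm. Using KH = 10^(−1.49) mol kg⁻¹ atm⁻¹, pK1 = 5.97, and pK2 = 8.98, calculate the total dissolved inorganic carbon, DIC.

[CO2*] = KH · pCO2 = 10^(−1.49) × 1110×10^-6 = 3.592×10^-5 mol/kg
α₀ = 1/(1 + K1/[H⁺] + K1K2/[H⁺]²) = 1/(1 + 10^+1.67 + 10^+0.33) = 0.02004
DIC = [CO2*]/α₀ = 3.592×10^-5 / 0.02004 = 1.79 mmol/kg

DIC = 1.79 mmol/kg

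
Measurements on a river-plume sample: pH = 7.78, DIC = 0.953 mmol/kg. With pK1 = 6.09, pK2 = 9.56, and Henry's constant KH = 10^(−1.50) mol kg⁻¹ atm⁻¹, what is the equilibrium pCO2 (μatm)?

α₀ = 1 / (1 + K1/[H⁺] + K1K2/[H⁺]²) = 1 / (1 + 10^+1.69 + 10^-0.09)
   = 1 / (1 + 48.978 + 0.81283) = 1/50.791 = 0.01969
[CO2*] = α₀ × DIC = 0.01969 × 0.953 = 0.01876 mmol/kg = 18.76 μmol/kg
pCO2 = [CO2*]/KH = 1.876×10^-5 / 3.162×10^-2 = 593 μatm

pCO2 = 593 μatm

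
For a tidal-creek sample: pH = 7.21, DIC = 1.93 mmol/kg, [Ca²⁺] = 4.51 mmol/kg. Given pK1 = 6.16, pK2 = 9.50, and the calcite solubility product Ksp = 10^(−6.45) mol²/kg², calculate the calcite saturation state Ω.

α₂ = 1 / (1 + [H⁺]/K2 + [H⁺]²/(K1K2)) = 1 / (1 + 10^+2.29 + 10^+1.24)
   = 1 / (1 + 194.98 + 17.378) = 1/213.36 = 0.004687
[CO3²⁻] = α₂ × DIC = 0.004687 × 1.93 = 0.009046 mmol/kg = 9.046 μmol/kg
Ksp = 10^(−6.45) = 3.548×10^-7
Ω = [Ca²⁺][CO3²⁻]/Ksp = (4.51×10^-3)(9.046×10^-6) / 3.548×10^-7 = 0.115

Ω = 0.115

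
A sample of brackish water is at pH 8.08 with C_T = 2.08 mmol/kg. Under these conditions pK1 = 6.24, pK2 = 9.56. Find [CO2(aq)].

[CO2*] = 0.0287 mmol/kg

α₀ = 1 / (1 + K1/[H⁺] + K1K2/[H⁺]²) = 1 / (1 + 10^+1.84 + 10^+0.36)
   = 1 / (1 + 69.183 + 2.2909) = 1/72.474 = 0.01380
[CO2*] = α₀ × DIC = 0.01380 × 2.08 = 0.0287 mmol/kg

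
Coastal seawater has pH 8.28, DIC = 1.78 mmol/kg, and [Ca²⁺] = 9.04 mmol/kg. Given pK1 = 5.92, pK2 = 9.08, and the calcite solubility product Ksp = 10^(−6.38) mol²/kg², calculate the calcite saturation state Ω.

Ω = 5.26

α₂ = 1 / (1 + [H⁺]/K2 + [H⁺]²/(K1K2)) = 1 / (1 + 10^+0.80 + 10^-1.56)
   = 1 / (1 + 6.3096 + 0.027542) = 1/7.3371 = 0.1363
[CO3²⁻] = α₂ × DIC = 0.1363 × 1.78 = 0.2426 mmol/kg
Ksp = 10^(−6.38) = 4.169×10^-7
Ω = [Ca²⁺][CO3²⁻]/Ksp = (9.04×10^-3)(2.426×10^-4) / 4.169×10^-7 = 5.26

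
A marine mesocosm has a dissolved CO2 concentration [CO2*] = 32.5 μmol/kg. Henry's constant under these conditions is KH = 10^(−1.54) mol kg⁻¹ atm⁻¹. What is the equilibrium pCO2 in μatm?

KH = 10^(−1.54) = 2.884×10^-2 mol kg⁻¹ atm⁻¹
pCO2 = [CO2*]/KH = 32.5×10^-6 / 2.884×10^-2 = 1.13×10^-3 atm = 1130 μatm

pCO2 = 1130 μatm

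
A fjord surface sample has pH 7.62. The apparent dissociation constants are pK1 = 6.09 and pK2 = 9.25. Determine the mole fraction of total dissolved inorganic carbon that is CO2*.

α₀ = 1 / (1 + K1/[H⁺] + K1K2/[H⁺]²) = 1 / (1 + 10^+1.53 + 10^-0.10)
   = 1 / (1 + 33.884 + 0.79433) = 1/35.679 = 0.02803

α₀ = 0.0280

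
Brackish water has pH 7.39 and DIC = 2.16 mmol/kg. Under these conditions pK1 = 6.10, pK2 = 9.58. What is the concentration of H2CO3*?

[CO2*] = 0.105 mmol/kg

α₀ = 1 / (1 + K1/[H⁺] + K1K2/[H⁺]²) = 1 / (1 + 10^+1.29 + 10^-0.90)
   = 1 / (1 + 19.498 + 0.12589) = 1/20.624 = 0.04849
[CO2*] = α₀ × DIC = 0.04849 × 2.16 = 0.105 mmol/kg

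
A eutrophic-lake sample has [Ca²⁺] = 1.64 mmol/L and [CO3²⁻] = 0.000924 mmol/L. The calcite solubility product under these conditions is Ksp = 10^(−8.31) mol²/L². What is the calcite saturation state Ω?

Ksp = 10^(−8.31) = 4.898×10^-9
Ω = [Ca²⁺][CO3²⁻]/Ksp = (1.64×10^-3)(0.000924×10^-3) / 4.898×10^-9 = 0.309

Ω = 0.309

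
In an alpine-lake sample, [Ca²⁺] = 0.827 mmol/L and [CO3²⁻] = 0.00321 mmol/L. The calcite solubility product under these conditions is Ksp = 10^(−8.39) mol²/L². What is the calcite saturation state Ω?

Ω = 0.652

Ksp = 10^(−8.39) = 4.074×10^-9
Ω = [Ca²⁺][CO3²⁻]/Ksp = (0.827×10^-3)(0.00321×10^-3) / 4.074×10^-9 = 0.652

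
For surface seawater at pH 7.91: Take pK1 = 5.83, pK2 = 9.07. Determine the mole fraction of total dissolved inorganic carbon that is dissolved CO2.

α₀ = 1 / (1 + K1/[H⁺] + K1K2/[H⁺]²) = 1 / (1 + 10^+2.08 + 10^+0.92)
   = 1 / (1 + 120.23 + 8.3176) = 1/129.54 = 0.007719

α₀ = 0.00772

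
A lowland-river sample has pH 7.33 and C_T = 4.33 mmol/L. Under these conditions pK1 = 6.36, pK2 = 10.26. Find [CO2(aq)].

α₀ = 1 / (1 + K1/[H⁺] + K1K2/[H⁺]²) = 1 / (1 + 10^+0.97 + 10^-1.96)
   = 1 / (1 + 9.3325 + 0.010965) = 1/10.344 = 0.09668
[CO2*] = α₀ × DIC = 0.09668 × 4.33 = 0.419 mmol/L

[CO2*] = 0.419 mmol/L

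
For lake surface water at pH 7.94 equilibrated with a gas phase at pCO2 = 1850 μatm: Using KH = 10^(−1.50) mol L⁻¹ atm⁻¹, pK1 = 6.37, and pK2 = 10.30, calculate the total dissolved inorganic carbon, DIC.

DIC = 2.24 mmol/L

[CO2*] = KH · pCO2 = 10^(−1.50) × 1850×10^-6 = 5.850×10^-5 mol/L
α₀ = 1/(1 + K1/[H⁺] + K1K2/[H⁺]²) = 1/(1 + 10^+1.57 + 10^-0.79) = 0.02610
DIC = [CO2*]/α₀ = 5.850×10^-5 / 0.02610 = 2.24 mmol/L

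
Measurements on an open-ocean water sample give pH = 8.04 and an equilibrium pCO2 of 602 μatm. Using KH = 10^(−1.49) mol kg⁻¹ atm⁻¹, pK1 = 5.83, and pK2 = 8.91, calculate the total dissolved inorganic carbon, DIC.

[CO2*] = KH · pCO2 = 10^(−1.49) × 602×10^-6 = 1.948×10^-5 mol/kg
α₀ = 1/(1 + K1/[H⁺] + K1K2/[H⁺]²) = 1/(1 + 10^+2.21 + 10^+1.34) = 0.005404
DIC = [CO2*]/α₀ = 1.948×10^-5 / 0.005404 = 3.61 mmol/kg

DIC = 3.61 mmol/kg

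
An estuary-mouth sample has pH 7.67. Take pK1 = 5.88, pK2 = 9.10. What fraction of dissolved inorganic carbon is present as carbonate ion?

α₂ = 0.0353

α₂ = 1 / (1 + [H⁺]/K2 + [H⁺]²/(K1K2)) = 1 / (1 + 10^+1.43 + 10^-0.36)
   = 1 / (1 + 26.915 + 0.43652) = 1/28.352 = 0.03527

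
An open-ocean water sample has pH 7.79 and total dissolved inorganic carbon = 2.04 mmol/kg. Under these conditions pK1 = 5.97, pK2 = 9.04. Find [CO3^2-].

[CO3²⁻] = 0.107 mmol/kg

α₂ = 1 / (1 + [H⁺]/K2 + [H⁺]²/(K1K2)) = 1 / (1 + 10^+1.25 + 10^-0.57)
   = 1 / (1 + 17.783 + 0.26915) = 1/19.052 = 0.05249
[CO3²⁻] = α₂ × DIC = 0.05249 × 2.04 = 0.107 mmol/kg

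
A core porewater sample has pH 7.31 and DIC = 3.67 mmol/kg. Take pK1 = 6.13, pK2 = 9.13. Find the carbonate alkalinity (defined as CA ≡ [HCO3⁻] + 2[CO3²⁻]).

CA = [HCO3⁻] + 2[CO3²⁻] = (α₁ + 2α₂)·DIC
At pH 7.31: [H⁺]/K1 = 10^-1.18 = 0.066069, K2/[H⁺] = 10^-1.82 = 0.015136
α₁ = 1/(1 + 0.066069 + 0.015136) = 1/1.0812 = 0.9249; α₂ = α₁·K2/[H⁺] = 0.01400
α₁ + 2α₂ = 0.9529
CA = 0.9529 × 3.67 = 3.50 mmol/kg

CA = 3.50 mmol/kg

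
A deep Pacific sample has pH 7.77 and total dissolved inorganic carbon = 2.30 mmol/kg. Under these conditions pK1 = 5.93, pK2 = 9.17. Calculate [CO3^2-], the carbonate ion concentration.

[CO3²⁻] = 0.0869 mmol/kg

α₂ = 1 / (1 + [H⁺]/K2 + [H⁺]²/(K1K2)) = 1 / (1 + 10^+1.40 + 10^-0.44)
   = 1 / (1 + 25.119 + 0.36308) = 1/26.482 = 0.03776
[CO3²⁻] = α₂ × DIC = 0.03776 × 2.30 = 0.0869 mmol/kg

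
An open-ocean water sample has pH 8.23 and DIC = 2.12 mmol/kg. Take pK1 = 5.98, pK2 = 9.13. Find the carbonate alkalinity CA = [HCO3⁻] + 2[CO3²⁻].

CA = 2.35 mmol/kg

CA = [HCO3⁻] + 2[CO3²⁻] = (α₁ + 2α₂)·DIC
At pH 8.23: [H⁺]/K1 = 10^-2.25 = 0.0056234, K2/[H⁺] = 10^-0.90 = 0.12589
α₁ = 1/(1 + 0.0056234 + 0.12589) = 1/1.1315 = 0.8838; α₂ = α₁·K2/[H⁺] = 0.1113
α₁ + 2α₂ = 1.1063
CA = 1.1063 × 2.12 = 2.35 mmol/kg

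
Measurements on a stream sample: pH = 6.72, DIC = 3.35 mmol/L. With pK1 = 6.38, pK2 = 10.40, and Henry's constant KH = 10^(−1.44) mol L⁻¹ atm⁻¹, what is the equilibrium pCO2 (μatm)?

α₀ = 1 / (1 + K1/[H⁺] + K1K2/[H⁺]²) = 1 / (1 + 10^+0.34 + 10^-3.34)
   = 1 / (1 + 2.1878 + 0.00045709) = 1/3.1882 = 0.3137
[CO2*] = α₀ × DIC = 0.3137 × 3.35 = 1.051 mmol/L
pCO2 = [CO2*]/KH = 1.051×10^-3 / 3.631×10^-2 = 2.89×10^4 μatm

pCO2 = 2.89×10^4 μatm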